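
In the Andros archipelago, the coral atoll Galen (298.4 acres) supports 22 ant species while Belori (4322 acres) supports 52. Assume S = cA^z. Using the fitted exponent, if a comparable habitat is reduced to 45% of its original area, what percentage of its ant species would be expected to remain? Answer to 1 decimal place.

z = ln(52/22) / ln(4322/298.4) = 0.8602 / 2.6730 = 0.3218
S_new/S_old = (A_new/A_old)^z = 0.45^0.3218 = exp(0.3218 × -0.7985) = 0.7734

77.3%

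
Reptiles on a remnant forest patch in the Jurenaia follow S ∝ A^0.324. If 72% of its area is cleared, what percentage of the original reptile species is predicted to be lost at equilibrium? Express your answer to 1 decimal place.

33.8%

S_new/S_old = (A_new/A_old)^z = 0.28^0.324
= exp(0.324 × ln 0.28) = exp(0.324 × -1.2730) = exp(-0.4124) ≈ 0.662
Fraction lost = 1 − 0.662 = 0.338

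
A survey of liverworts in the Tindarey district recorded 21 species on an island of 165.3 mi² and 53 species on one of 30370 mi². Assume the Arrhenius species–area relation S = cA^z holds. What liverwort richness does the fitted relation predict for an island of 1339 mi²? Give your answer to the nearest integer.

30

z = ln(53/21) / ln(30370/165.3) = 0.9258 / 5.2134 = 0.1776
c = 21 / 165.3^0.1776 = 21 / 2.477 = 8.478
S₃ = 8.478 × 1339^0.1776 = 8.478 × 3.591 ≈ 30.45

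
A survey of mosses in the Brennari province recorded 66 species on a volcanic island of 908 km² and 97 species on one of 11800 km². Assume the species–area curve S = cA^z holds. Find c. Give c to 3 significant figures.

23.7

z = ln(S₂/S₁) / ln(A₂/A₁) = ln(97/66) / ln(11800/908) = 0.3851 / 2.5646 = 0.1501
c = S₁ / A₁^z = 66 / 908^0.1501 = 66 / 2.781 = 23.74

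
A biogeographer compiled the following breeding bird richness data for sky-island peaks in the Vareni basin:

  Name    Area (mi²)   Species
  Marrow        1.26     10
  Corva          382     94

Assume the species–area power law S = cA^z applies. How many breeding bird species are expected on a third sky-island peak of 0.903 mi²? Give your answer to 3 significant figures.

8.78

z = ln(94/10) / ln(382/1.26) = 2.2407 / 5.7143 = 0.3921
c = 10 / 1.26^0.3921 = 10 / 1.095 = 9.134
S₃ = 9.134 × 0.903^0.3921 = 9.134 × 0.9608 ≈ 8.775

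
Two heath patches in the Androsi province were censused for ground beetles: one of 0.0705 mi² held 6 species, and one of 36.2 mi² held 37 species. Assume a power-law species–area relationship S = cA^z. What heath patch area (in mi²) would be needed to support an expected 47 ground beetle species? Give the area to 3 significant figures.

z = ln(37/6) / ln(36.2/0.0705) = 1.8192 / 6.2412 = 0.2915
c = 6 / 0.0705^0.2915 = 6 / 0.4616 = 13
A = (47/13)^(1/0.2915) ⇒ ln A = ln(3.616)/0.2915 = 4.4098
A = e^4.4098 ≈ 82.25 mi²

82.3 mi²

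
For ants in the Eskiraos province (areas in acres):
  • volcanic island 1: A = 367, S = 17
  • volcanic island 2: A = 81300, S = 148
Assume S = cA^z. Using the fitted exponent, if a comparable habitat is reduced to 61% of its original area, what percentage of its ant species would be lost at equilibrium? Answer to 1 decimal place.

z = ln(148/17) / ln(81300/367) = 2.1640 / 5.4005 = 0.4007
S_new/S_old = (A_new/A_old)^z = 0.61^0.4007 = exp(0.4007 × -0.4943) = 0.8203
Fraction lost = 1 − 0.8203 = 0.1797

18.0%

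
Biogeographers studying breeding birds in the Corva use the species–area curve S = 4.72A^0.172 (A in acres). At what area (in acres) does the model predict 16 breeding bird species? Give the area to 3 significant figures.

16 = 4.72 × A^0.172  ⇒  A^0.172 = 16/4.72 = 3.39
ln A = ln(3.39) / 0.172 = 1.2208 / 0.172 = 7.0976
A = e^7.0976 ≈ 1209 acres

1210 acres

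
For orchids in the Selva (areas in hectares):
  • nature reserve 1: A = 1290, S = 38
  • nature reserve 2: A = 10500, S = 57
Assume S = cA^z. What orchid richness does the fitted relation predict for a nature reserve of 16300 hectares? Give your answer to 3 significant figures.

z = ln(57/38) / ln(10500/1290) = 0.4055 / 2.0967 = 0.1934
c = 38 / 1290^0.1934 = 38 / 3.995 = 9.512
S₃ = 9.512 × 16300^0.1934 = 9.512 × 6.525 ≈ 62.06

62.1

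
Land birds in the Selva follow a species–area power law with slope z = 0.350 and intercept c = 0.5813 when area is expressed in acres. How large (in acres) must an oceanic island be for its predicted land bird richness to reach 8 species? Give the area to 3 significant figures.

1790 acres

8 = 0.5813 × A^0.35  ⇒  A^0.35 = 8/0.5813 = 13.76
ln A = ln(13.76) / 0.35 = 2.6219 / 0.35 = 7.4912
A = e^7.4912 ≈ 1792 acres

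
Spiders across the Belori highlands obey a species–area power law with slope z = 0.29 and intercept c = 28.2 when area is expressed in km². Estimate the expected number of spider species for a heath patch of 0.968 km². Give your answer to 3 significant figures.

S = 28.2 × 0.968^0.29
ln S = ln 28.2 + 0.29 × ln 0.968 = 3.3393 + 0.29 × -0.0325 = 3.3299
S = e^3.3299 ≈ 27.94

27.9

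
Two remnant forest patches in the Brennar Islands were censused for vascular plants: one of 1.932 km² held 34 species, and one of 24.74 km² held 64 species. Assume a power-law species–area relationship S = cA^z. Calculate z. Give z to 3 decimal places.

0.248

Taking logs: ln S = ln c + z ln A, so z = (ln S₂ − ln S₁)/(ln A₂ − ln A₁).
z = ln(64/34) / ln(24.74/1.932) = ln(1.882) / ln(12.81) = 0.6325 / 2.5499 = 0.2481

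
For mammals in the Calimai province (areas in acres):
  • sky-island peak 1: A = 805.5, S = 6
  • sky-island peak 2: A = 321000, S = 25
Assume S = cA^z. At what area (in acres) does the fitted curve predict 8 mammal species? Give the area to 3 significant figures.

z = ln(25/6) / ln(321000/805.5) = 1.4271 / 5.9877 = 0.2383
c = 6 / 805.5^0.2383 = 6 / 4.928 = 1.218
A = (8/1.218)^(1/0.2383) ⇒ ln A = ln(6.57)/0.2383 = 7.8985
A = e^7.8985 ≈ 2693 acres

2690 acres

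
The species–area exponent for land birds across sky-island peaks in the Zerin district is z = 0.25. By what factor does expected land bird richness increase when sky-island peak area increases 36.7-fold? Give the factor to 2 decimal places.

2.46

S₂/S₁ = (A₂/A₁)^z = 36.7^0.25
ln(S₂/S₁) = 0.25 × ln 36.7 = 0.25 × 3.6028 = 0.9007
S₂/S₁ = e^0.9007 ≈ 2.461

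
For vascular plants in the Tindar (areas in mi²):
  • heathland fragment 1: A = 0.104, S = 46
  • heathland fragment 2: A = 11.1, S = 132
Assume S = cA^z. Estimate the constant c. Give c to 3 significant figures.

76.7

z = ln(S₂/S₁) / ln(A₂/A₁) = ln(132/46) / ln(11.1/0.104) = 1.0542 / 4.6703 = 0.2257
c = S₁ / A₁^z = 46 / 0.104^0.2257 = 46 / 0.6 = 76.67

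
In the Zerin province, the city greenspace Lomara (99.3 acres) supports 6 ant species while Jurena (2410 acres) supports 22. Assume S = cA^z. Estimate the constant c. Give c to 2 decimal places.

z = ln(S₂/S₁) / ln(A₂/A₁) = ln(22/6) / ln(2410/99.3) = 1.2993 / 3.1892 = 0.4074
c = S₁ / A₁^z = 6 / 99.3^0.4074 = 6 / 6.51 = 0.9217

0.92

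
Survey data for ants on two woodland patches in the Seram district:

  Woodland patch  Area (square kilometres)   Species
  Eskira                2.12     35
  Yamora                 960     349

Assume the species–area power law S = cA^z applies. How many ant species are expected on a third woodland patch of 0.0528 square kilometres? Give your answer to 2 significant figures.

z = ln(349/35) / ln(960/2.12) = 2.2997 / 6.1155 = 0.3760
c = 35 / 2.12^0.3760 = 35 / 1.327 = 26.38
S₃ = 26.38 × 0.0528^0.3760 = 26.38 × 0.3309 ≈ 8.73

8.7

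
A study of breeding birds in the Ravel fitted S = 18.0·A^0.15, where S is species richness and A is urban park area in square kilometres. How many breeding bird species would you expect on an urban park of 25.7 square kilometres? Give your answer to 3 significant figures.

29.3

S = 18 × 25.7^0.15
ln S = ln 18 + 0.15 × ln 25.7 = 2.8904 + 0.15 × 3.2465 = 3.3773
S = e^3.3773 ≈ 29.29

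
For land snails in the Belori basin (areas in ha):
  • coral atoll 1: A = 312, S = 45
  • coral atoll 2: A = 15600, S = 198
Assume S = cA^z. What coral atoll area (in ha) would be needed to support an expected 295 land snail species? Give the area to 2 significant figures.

45000 ha

z = ln(198/45) / ln(15600/312) = 1.4816 / 3.9120 = 0.3787
c = 45 / 312^0.3787 = 45 / 8.803 = 5.112
A = (295/5.112)^(1/0.3787) ⇒ ln A = ln(57.71)/0.3787 = 10.7078
A = e^10.7078 ≈ 44702 ha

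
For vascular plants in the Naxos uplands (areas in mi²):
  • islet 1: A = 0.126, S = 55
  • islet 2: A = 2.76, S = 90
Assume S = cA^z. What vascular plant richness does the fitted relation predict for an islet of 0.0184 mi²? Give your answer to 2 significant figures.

40

z = ln(90/55) / ln(2.76/0.126) = 0.4925 / 3.0867 = 0.1595
c = 55 / 0.126^0.1595 = 55 / 0.7186 = 76.54
S₃ = 76.54 × 0.0184^0.1595 = 76.54 × 0.5286 ≈ 40.46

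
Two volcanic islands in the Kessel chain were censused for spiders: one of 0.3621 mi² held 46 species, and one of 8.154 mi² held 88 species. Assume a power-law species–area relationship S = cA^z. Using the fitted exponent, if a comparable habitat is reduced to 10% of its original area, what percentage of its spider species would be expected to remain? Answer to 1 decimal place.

61.9%

z = ln(88/46) / ln(8.154/0.3621) = 0.6487 / 3.1143 = 0.2083
S_new/S_old = (A_new/A_old)^z = 0.1^0.2083 = exp(0.2083 × -2.3026) = 0.619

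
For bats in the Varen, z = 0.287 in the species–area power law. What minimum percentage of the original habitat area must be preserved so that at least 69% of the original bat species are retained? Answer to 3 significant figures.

27.4%

Need (A_new/A_old)^0.287 = 0.69, so A_new/A_old = 0.69^(1/0.287) = 0.69^3.484
ln(A_new/A_old) = ln 0.69 / 0.287 = -0.3711 / 0.287 = -1.2929
A_new/A_old = e^-1.2929 ≈ 0.2745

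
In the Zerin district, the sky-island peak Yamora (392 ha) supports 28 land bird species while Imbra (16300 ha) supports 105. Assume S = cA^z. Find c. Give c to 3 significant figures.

3.37

z = ln(S₂/S₁) / ln(A₂/A₁) = ln(105/28) / ln(16300/392) = 1.3218 / 3.7277 = 0.3546
c = S₁ / A₁^z = 28 / 392^0.3546 = 28 / 8.309 = 3.37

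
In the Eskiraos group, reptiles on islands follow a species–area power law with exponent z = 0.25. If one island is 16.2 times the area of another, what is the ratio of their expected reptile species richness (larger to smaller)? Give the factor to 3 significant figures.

S₂/S₁ = (A₂/A₁)^z = 16.2^0.25
ln(S₂/S₁) = 0.25 × ln 16.2 = 0.25 × 2.7850 = 0.6963
S₂/S₁ = e^0.6963 ≈ 2.006

2.01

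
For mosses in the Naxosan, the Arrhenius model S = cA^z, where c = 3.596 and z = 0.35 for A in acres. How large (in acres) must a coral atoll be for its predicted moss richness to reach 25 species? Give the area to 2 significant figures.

25 = 3.596 × A^0.35  ⇒  A^0.35 = 25/3.596 = 6.952
ln A = ln(6.952) / 0.35 = 1.9391 / 0.35 = 5.5402
A = e^5.5402 ≈ 254.7 acres

250 acres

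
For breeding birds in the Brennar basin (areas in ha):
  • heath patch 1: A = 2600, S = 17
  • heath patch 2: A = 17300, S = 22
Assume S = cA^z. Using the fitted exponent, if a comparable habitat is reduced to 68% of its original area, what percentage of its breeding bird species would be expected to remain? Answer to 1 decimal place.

z = ln(22/17) / ln(17300/2600) = 0.2578 / 1.8952 = 0.1360
S_new/S_old = (A_new/A_old)^z = 0.68^0.1360 = exp(0.1360 × -0.3857) = 0.9489

94.9%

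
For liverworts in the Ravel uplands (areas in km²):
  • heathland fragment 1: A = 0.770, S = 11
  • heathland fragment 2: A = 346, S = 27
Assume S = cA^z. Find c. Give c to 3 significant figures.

z = ln(S₂/S₁) / ln(A₂/A₁) = ln(27/11) / ln(346/0.77) = 0.8979 / 6.1078 = 0.1470
c = S₁ / A₁^z = 11 / 0.77^0.1470 = 11 / 0.9623 = 11.43

11.4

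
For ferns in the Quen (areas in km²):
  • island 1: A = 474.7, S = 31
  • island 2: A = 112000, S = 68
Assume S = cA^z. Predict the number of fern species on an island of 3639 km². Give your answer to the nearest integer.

42

z = ln(68/31) / ln(112000/474.7) = 0.7855 / 5.4636 = 0.1438
c = 31 / 474.7^0.1438 = 31 / 2.425 = 12.78
S₃ = 12.78 × 3639^0.1438 = 12.78 × 3.251 ≈ 41.55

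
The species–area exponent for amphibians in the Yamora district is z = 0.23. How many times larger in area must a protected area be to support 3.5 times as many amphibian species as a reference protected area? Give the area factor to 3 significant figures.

(A₂/A₁)^0.23 = 3.5, so A₂/A₁ = 3.5^(1/0.23) = 3.5^4.348
ln(A₂/A₁) = ln 3.5 / 0.23 = 1.2528 / 0.23 = 5.4468
A₂/A₁ = e^5.4468 ≈ 232

232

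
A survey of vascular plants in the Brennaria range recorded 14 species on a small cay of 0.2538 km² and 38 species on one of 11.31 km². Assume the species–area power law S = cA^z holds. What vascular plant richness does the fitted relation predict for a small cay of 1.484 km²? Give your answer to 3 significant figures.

22.3

z = ln(38/14) / ln(11.31/0.2538) = 0.9985 / 3.7969 = 0.2630
c = 14 / 0.2538^0.2630 = 14 / 0.6973 = 20.08
S₃ = 20.08 × 1.484^0.2630 = 20.08 × 1.109 ≈ 22.28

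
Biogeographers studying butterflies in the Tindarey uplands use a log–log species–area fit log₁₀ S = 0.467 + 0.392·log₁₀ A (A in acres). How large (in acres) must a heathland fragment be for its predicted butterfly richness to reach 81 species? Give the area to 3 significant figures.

81 = 2.931 × A^0.392  ⇒  A^0.392 = 81/2.931 = 27.64
ln A = ln(27.64) / 0.392 = 3.3191 / 0.392 = 8.4672
A = e^8.4672 ≈ 4756 acres

4760 acres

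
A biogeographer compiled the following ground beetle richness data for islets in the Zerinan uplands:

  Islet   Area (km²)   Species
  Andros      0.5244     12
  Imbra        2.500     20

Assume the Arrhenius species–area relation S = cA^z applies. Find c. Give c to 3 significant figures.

z = ln(S₂/S₁) / ln(A₂/A₁) = ln(20/12) / ln(2.5/0.5244) = 0.5108 / 1.5618 = 0.3271
c = S₁ / A₁^z = 12 / 0.5244^0.3271 = 12 / 0.8097 = 14.82

14.8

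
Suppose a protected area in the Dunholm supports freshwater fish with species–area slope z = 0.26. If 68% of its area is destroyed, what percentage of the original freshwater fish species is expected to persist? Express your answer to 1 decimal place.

S_new/S_old = (A_new/A_old)^z = 0.32^0.26
= exp(0.26 × ln 0.32) = exp(0.26 × -1.1394) = exp(-0.2963) ≈ 0.7436

74.4%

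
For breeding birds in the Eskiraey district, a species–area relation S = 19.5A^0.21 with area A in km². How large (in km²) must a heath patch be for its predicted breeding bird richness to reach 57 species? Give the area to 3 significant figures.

57 = 19.5 × A^0.21  ⇒  A^0.21 = 57/19.5 = 2.923
ln A = ln(2.923) / 0.21 = 1.0726 / 0.21 = 5.1078
A = e^5.1078 ≈ 165.3 km²

165 km²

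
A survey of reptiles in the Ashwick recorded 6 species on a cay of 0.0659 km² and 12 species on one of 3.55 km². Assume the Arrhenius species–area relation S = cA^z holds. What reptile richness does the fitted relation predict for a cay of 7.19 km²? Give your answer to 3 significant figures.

z = ln(12/6) / ln(3.55/0.0659) = 0.6931 / 3.9866 = 0.1739
c = 6 / 0.0659^0.1739 = 6 / 0.6232 = 9.627
S₃ = 9.627 × 7.19^0.1739 = 9.627 × 1.409 ≈ 13.57

13.6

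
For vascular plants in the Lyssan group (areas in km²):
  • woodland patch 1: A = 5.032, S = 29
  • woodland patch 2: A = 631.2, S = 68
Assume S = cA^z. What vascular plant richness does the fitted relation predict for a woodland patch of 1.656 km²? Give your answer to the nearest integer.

z = ln(68/29) / ln(631.2/5.032) = 0.8522 / 4.8318 = 0.1764
c = 29 / 5.032^0.1764 = 29 / 1.33 = 21.81
S₃ = 21.81 × 1.656^0.1764 = 21.81 × 1.093 ≈ 23.84

24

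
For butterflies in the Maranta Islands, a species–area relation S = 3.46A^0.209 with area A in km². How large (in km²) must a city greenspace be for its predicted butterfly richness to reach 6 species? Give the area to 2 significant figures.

14 km²

6 = 3.46 × A^0.209  ⇒  A^0.209 = 6/3.46 = 1.734
ln A = ln(1.734) / 0.209 = 0.5505 / 0.209 = 2.6339
A = e^2.6339 ≈ 13.93 km²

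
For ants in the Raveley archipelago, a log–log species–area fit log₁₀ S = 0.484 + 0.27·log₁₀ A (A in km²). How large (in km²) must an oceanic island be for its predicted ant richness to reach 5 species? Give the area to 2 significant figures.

6.3 km²

5 = 3.048 × A^0.27  ⇒  A^0.27 = 5/3.048 = 1.64
ln A = ln(1.64) / 0.27 = 0.4950 / 0.27 = 1.8333
A = e^1.8333 ≈ 6.254 km²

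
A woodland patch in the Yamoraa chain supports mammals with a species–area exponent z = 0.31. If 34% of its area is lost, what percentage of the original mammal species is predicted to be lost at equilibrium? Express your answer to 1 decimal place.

S_new/S_old = (A_new/A_old)^z = 0.66^0.31
= exp(0.31 × ln 0.66) = exp(0.31 × -0.4155) = exp(-0.1288) ≈ 0.8791
Fraction lost = 1 − 0.8791 = 0.1209

12.1%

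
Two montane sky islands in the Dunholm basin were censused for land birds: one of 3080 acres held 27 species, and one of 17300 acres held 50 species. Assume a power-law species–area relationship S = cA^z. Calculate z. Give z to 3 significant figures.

0.357

Taking logs: ln S = ln c + z ln A, so z = (ln S₂ − ln S₁)/(ln A₂ − ln A₁).
z = ln(50/27) / ln(17300/3080) = ln(1.852) / ln(5.617) = 0.6162 / 1.7258 = 0.3570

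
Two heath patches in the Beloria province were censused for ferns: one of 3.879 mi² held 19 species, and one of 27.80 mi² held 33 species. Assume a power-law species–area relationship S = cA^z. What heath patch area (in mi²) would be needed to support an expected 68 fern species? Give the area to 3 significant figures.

z = ln(33/19) / ln(27.8/3.879) = 0.5521 / 1.9695 = 0.2803
c = 19 / 3.879^0.2803 = 19 / 1.462 = 12.99
A = (68/12.99)^(1/0.2803) ⇒ ln A = ln(5.233)/0.2803 = 5.9043
A = e^5.9043 ≈ 366.6 mi²

367 mi²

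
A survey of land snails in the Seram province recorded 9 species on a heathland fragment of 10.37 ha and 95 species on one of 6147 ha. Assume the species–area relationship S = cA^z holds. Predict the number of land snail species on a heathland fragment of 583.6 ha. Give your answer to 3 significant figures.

z = ln(95/9) / ln(6147/10.37) = 2.3567 / 6.3848 = 0.3691
c = 9 / 10.37^0.3691 = 9 / 2.371 = 3.796
S₃ = 3.796 × 583.6^0.3691 = 3.796 × 10.5 ≈ 39.84

39.8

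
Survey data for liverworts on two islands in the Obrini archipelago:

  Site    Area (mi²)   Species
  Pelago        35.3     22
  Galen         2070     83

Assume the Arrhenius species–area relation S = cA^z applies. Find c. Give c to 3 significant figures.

6.88

z = ln(S₂/S₁) / ln(A₂/A₁) = ln(83/22) / ln(2070/35.3) = 1.3278 / 4.0714 = 0.3261
c = S₁ / A₁^z = 22 / 35.3^0.3261 = 22 / 3.197 = 6.881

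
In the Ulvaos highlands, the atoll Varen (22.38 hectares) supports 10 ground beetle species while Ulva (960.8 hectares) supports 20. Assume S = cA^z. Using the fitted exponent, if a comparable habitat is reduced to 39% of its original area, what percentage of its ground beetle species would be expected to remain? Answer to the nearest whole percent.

z = ln(20/10) / ln(960.8/22.38) = 0.6931 / 3.7596 = 0.1844
S_new/S_old = (A_new/A_old)^z = 0.39^0.1844 = exp(0.1844 × -0.9416) = 0.8406

84%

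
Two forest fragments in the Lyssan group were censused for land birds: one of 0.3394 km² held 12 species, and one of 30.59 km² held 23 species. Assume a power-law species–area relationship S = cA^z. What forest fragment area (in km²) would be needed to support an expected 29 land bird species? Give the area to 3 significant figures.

z = ln(23/12) / ln(30.59/0.3394) = 0.6506 / 4.5012 = 0.1445
c = 12 / 0.3394^0.1445 = 12 / 0.8554 = 14.03
A = (29/14.03)^(1/0.1445) ⇒ ln A = ln(2.067)/0.1445 = 5.0244
A = e^5.0244 ≈ 152.1 km²

152 km²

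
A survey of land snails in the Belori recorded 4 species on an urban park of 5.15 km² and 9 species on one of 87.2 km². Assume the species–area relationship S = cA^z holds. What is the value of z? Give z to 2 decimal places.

Taking logs: ln S = ln c + z ln A, so z = (ln S₂ − ln S₁)/(ln A₂ − ln A₁).
z = ln(9/4) / ln(87.2/5.15) = ln(2.25) / ln(16.93) = 0.8109 / 2.8292 = 0.2866

0.29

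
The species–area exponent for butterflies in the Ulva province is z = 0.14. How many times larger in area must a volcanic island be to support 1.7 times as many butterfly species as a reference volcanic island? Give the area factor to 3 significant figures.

(A₂/A₁)^0.14 = 1.7, so A₂/A₁ = 1.7^(1/0.14) = 1.7^7.143
ln(A₂/A₁) = ln 1.7 / 0.14 = 0.5306 / 0.14 = 3.7902
A₂/A₁ = e^3.7902 ≈ 44.27

44.3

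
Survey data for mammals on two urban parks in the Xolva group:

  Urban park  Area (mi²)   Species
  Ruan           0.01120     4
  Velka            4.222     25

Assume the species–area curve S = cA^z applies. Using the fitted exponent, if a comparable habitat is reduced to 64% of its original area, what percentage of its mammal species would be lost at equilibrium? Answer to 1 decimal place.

12.9%

z = ln(25/4) / ln(4.222/0.0112) = 1.8326 / 5.9322 = 0.3089
S_new/S_old = (A_new/A_old)^z = 0.64^0.3089 = exp(0.3089 × -0.4463) = 0.8712
Fraction lost = 1 − 0.8712 = 0.1288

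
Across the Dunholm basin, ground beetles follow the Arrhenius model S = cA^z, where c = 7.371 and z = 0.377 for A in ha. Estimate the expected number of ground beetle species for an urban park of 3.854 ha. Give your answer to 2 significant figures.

S = 7.371 × 3.854^0.377 = 7.371 × 1.663 ≈ 12.26

12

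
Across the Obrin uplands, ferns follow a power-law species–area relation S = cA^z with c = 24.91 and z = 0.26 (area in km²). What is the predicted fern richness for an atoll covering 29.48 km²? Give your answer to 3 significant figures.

60.0

S = 24.91 × 29.48^0.26
ln S = ln 24.91 + 0.26 × ln 29.48 = 3.2153 + 0.26 × 3.3837 = 4.0950
S = e^4.0950 ≈ 60.04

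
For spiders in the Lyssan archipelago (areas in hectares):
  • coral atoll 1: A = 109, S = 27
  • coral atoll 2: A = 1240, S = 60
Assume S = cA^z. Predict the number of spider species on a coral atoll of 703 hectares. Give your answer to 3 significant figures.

49.8

z = ln(60/27) / ln(1240/109) = 0.7985 / 2.4315 = 0.3284
c = 27 / 109^0.3284 = 27 / 4.668 = 5.785
S₃ = 5.785 × 703^0.3284 = 5.785 × 8.609 ≈ 49.8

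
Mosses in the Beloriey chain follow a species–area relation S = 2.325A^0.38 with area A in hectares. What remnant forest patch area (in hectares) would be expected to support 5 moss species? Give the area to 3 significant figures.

5 = 2.325 × A^0.38  ⇒  A^0.38 = 5/2.325 = 2.151
ln A = ln(2.151) / 0.38 = 0.7657 / 0.38 = 2.0150
A = e^2.0150 ≈ 7.501 hectares

7.50 hectares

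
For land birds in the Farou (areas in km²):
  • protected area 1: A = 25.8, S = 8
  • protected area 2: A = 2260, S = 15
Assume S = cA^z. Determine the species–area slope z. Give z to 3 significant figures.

Taking logs: ln S = ln c + z ln A, so z = (ln S₂ − ln S₁)/(ln A₂ − ln A₁).
z = ln(15/8) / ln(2260/25.8) = ln(1.875) / ln(87.6) = 0.6286 / 4.4727 = 0.1405

0.141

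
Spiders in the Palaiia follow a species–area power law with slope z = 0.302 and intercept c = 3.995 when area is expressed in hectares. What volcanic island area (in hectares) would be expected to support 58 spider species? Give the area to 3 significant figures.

7040 hectares

58 = 3.995 × A^0.302  ⇒  A^0.302 = 58/3.995 = 14.52
ln A = ln(14.52) / 0.302 = 2.6754 / 0.302 = 8.8589
A = e^8.8589 ≈ 7037 hectares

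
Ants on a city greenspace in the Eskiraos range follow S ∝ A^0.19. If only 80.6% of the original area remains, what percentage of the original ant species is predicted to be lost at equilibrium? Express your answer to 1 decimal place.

S_new/S_old = (A_new/A_old)^z = 0.806^0.19
= exp(0.19 × ln 0.806) = exp(0.19 × -0.2157) = exp(-0.0410) ≈ 0.9599
Fraction lost = 1 − 0.9599 = 0.04015

4.0%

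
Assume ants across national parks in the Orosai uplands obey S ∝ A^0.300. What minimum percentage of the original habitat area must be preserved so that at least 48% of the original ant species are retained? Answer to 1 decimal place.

8.7%

Need (A_new/A_old)^0.3 = 0.48, so A_new/A_old = 0.48^(1/0.3) = 0.48^3.333
ln(A_new/A_old) = ln 0.48 / 0.3 = -0.7340 / 0.3 = -2.4466
A_new/A_old = e^-2.4466 ≈ 0.08659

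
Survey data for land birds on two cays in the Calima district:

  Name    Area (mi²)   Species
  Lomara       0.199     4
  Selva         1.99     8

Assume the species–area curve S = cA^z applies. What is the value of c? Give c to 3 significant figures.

z = ln(S₂/S₁) / ln(A₂/A₁) = ln(8/4) / ln(1.99/0.199) = 0.6931 / 2.3026 = 0.3010
c = S₁ / A₁^z = 4 / 0.199^0.3010 = 4 / 0.6151 = 6.503

6.50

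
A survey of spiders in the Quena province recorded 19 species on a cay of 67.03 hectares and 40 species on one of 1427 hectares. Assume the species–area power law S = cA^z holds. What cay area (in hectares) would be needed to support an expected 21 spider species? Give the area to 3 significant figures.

z = ln(40/19) / ln(1427/67.03) = 0.7444 / 3.0582 = 0.2434
c = 19 / 67.03^0.2434 = 19 / 2.783 = 6.826
A = (21/6.826)^(1/0.2434) ⇒ ln A = ln(3.076)/0.2434 = 4.6163
A = e^4.6163 ≈ 101.1 hectares

101 hectares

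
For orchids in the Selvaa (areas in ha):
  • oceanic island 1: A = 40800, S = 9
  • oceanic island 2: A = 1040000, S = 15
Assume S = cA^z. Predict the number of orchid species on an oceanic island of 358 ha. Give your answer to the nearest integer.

z = ln(15/9) / ln(1040000/40800) = 0.5108 / 3.2383 = 0.1577
c = 9 / 40800^0.1577 = 9 / 5.337 = 1.686
S₃ = 1.686 × 358^0.1577 = 1.686 × 2.529 ≈ 4.264

4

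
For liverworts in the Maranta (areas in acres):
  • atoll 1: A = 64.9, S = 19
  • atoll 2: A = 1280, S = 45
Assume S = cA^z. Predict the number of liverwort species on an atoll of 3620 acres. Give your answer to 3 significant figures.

z = ln(45/19) / ln(1280/64.9) = 0.8622 / 2.9818 = 0.2892
c = 19 / 64.9^0.2892 = 19 / 3.342 = 5.685
S₃ = 5.685 × 3620^0.2892 = 5.685 × 10.69 ≈ 60.78

60.8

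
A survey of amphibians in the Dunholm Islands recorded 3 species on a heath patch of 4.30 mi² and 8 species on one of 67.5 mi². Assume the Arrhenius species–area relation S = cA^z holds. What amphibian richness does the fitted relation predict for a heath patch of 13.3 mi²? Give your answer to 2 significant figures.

z = ln(8/3) / ln(67.5/4.3) = 0.9808 / 2.7535 = 0.3562
c = 3 / 4.3^0.3562 = 3 / 1.681 = 1.784
S₃ = 1.784 × 13.3^0.3562 = 1.784 × 2.514 ≈ 4.485

4.5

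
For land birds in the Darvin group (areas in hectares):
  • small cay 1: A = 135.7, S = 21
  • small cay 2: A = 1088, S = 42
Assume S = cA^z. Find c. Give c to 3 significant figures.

4.09

z = ln(S₂/S₁) / ln(A₂/A₁) = ln(42/21) / ln(1088/135.7) = 0.6931 / 2.0816 = 0.3330
c = S₁ / A₁^z = 21 / 135.7^0.3330 = 21 / 5.13 = 4.094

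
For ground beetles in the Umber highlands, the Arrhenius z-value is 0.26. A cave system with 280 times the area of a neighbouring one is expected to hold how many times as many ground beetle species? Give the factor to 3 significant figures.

S₂/S₁ = (A₂/A₁)^z = 280^0.26
ln(S₂/S₁) = 0.26 × ln 280 = 0.26 × 5.6348 = 1.4650
S₂/S₁ = e^1.4650 ≈ 4.328

4.33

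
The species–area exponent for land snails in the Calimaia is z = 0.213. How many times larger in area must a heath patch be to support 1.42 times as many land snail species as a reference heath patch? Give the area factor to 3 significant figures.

(A₂/A₁)^0.213 = 1.42, so A₂/A₁ = 1.42^(1/0.213) = 1.42^4.695
ln(A₂/A₁) = ln 1.42 / 0.213 = 0.3507 / 0.213 = 1.6463
A₂/A₁ = e^1.6463 ≈ 5.188

5.19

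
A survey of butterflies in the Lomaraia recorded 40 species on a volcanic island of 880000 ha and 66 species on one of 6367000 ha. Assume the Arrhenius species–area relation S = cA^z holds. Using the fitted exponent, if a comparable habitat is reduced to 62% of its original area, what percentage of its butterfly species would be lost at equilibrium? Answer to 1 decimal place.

11.4%

z = ln(66/40) / ln(6367000/880000) = 0.5008 / 1.9790 = 0.2530
S_new/S_old = (A_new/A_old)^z = 0.62^0.2530 = exp(0.2530 × -0.4780) = 0.8861
Fraction lost = 1 − 0.8861 = 0.1139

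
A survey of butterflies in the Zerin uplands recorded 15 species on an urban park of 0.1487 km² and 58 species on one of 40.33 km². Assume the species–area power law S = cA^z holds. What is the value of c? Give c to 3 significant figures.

23.8

z = ln(S₂/S₁) / ln(A₂/A₁) = ln(58/15) / ln(40.33/0.1487) = 1.3524 / 5.6029 = 0.2414
c = S₁ / A₁^z = 15 / 0.1487^0.2414 = 15 / 0.6313 = 23.76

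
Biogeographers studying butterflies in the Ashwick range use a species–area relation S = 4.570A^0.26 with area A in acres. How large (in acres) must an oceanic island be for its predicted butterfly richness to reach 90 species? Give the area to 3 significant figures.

95100 acres

90 = 4.57 × A^0.26  ⇒  A^0.26 = 90/4.57 = 19.69
ln A = ln(19.69) / 0.26 = 2.9803 / 0.26 = 11.4627
A = e^11.4627 ≈ 95099 acres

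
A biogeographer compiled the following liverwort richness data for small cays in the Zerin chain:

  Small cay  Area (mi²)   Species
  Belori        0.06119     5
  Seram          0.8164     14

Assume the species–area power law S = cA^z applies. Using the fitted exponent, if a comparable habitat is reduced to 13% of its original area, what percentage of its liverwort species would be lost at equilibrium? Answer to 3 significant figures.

55.5%

z = ln(14/5) / ln(0.8164/0.06119) = 1.0296 / 2.5909 = 0.3974
S_new/S_old = (A_new/A_old)^z = 0.13^0.3974 = exp(0.3974 × -2.0402) = 0.4445
Fraction lost = 1 − 0.4445 = 0.5555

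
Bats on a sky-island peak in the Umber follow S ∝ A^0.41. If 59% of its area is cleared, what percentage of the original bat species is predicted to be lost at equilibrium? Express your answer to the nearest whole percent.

31%

S_new/S_old = (A_new/A_old)^z = 0.41^0.41
= exp(0.41 × ln 0.41) = exp(0.41 × -0.8916) = exp(-0.3656) ≈ 0.6938
Fraction lost = 1 − 0.6938 = 0.3062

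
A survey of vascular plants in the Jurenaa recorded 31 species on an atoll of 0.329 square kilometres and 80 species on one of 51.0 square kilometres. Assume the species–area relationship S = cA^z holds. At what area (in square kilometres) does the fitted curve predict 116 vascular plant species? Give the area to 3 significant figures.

368 square kilometres

z = ln(80/31) / ln(51/0.329) = 0.9480 / 5.0435 = 0.1880
c = 31 / 0.329^0.1880 = 31 / 0.8114 = 38.2
A = (116/38.2)^(1/0.1880) ⇒ ln A = ln(3.036)/0.1880 = 5.9085
A = e^5.9085 ≈ 368.2 square kilometres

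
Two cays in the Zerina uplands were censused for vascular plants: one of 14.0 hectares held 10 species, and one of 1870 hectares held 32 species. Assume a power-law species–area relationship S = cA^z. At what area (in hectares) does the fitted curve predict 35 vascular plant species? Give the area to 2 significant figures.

z = ln(32/10) / ln(1870/14) = 1.1632 / 4.8946 = 0.2376
c = 10 / 14^0.2376 = 10 / 1.872 = 5.341
A = (35/5.341)^(1/0.2376) ⇒ ln A = ln(6.553)/0.2376 = 7.9108
A = e^7.9108 ≈ 2727 hectares

2700 hectares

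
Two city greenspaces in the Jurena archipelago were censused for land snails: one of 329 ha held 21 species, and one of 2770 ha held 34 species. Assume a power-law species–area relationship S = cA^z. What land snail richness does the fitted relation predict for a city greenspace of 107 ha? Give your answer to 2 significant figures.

z = ln(34/21) / ln(2770/329) = 0.4818 / 2.1305 = 0.2262
c = 21 / 329^0.2262 = 21 / 3.709 = 5.662
S₃ = 5.662 × 107^0.2262 = 5.662 × 2.877 ≈ 16.29

16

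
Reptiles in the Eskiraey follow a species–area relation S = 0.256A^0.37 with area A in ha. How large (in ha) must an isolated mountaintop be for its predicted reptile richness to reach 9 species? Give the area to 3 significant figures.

9 = 0.256 × A^0.37  ⇒  A^0.37 = 9/0.256 = 35.16
ln A = ln(35.16) / 0.37 = 3.5598 / 0.37 = 9.6211
A = e^9.6211 ≈ 15079 ha

15100 ha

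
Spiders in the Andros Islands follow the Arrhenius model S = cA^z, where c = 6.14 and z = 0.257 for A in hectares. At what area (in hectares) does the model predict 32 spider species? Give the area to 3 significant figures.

616 hectares

32 = 6.14 × A^0.257  ⇒  A^0.257 = 32/6.14 = 5.212
ln A = ln(5.212) / 0.257 = 1.6509 / 0.257 = 6.4238
A = e^6.4238 ≈ 616.3 hectares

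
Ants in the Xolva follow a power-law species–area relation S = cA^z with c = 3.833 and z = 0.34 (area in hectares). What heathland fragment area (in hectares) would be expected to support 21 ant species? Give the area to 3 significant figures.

21 = 3.833 × A^0.34  ⇒  A^0.34 = 21/3.833 = 5.479
ln A = ln(5.479) / 0.34 = 1.7009 / 0.34 = 5.0026
A = e^5.0026 ≈ 148.8 hectares

149 hectares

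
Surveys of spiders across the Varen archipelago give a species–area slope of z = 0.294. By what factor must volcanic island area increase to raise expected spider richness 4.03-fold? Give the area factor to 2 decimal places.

(A₂/A₁)^0.294 = 4.03, so A₂/A₁ = 4.03^(1/0.294) = 4.03^3.401
ln(A₂/A₁) = ln 4.03 / 0.294 = 1.3938 / 0.294 = 4.7407
A₂/A₁ = e^4.7407 ≈ 114.5

114.51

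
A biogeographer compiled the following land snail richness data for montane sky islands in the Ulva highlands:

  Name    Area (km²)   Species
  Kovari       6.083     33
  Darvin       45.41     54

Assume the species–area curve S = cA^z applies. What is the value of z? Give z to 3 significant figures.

Taking logs: ln S = ln c + z ln A, so z = (ln S₂ − ln S₁)/(ln A₂ − ln A₁).
z = ln(54/33) / ln(45.41/6.083) = ln(1.636) / ln(7.465) = 0.4925 / 2.0102 = 0.2450

0.245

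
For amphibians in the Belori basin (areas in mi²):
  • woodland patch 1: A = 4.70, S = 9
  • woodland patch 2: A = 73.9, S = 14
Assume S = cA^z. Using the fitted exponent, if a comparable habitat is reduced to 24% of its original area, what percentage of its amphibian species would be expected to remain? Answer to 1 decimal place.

z = ln(14/9) / ln(73.9/4.7) = 0.4418 / 2.7552 = 0.1604
S_new/S_old = (A_new/A_old)^z = 0.24^0.1604 = exp(0.1604 × -1.4271) = 0.7954

79.5%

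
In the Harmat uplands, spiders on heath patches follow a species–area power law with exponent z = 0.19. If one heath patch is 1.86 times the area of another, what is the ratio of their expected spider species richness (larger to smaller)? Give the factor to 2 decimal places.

S₂/S₁ = (A₂/A₁)^z = 1.86^0.19
ln(S₂/S₁) = 0.19 × ln 1.86 = 0.19 × 0.6206 = 0.1179
S₂/S₁ = e^0.1179 ≈ 1.125

1.13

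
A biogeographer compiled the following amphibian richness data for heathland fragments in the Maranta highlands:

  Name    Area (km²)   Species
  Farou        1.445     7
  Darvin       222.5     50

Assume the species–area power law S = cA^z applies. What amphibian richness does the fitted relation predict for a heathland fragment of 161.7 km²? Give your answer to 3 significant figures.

44.1

z = ln(50/7) / ln(222.5/1.445) = 1.9661 / 5.0368 = 0.3903
c = 7 / 1.445^0.3903 = 7 / 1.155 = 6.063
S₃ = 6.063 × 161.7^0.3903 = 6.063 × 7.281 ≈ 44.14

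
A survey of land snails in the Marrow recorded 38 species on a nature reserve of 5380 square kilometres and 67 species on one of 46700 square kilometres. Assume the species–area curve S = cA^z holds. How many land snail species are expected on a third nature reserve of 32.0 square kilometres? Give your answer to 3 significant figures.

z = ln(67/38) / ln(46700/5380) = 0.5671 / 2.1611 = 0.2624
c = 38 / 5380^0.2624 = 38 / 9.529 = 3.988
S₃ = 3.988 × 32^0.2624 = 3.988 × 2.483 ≈ 9.902

9.90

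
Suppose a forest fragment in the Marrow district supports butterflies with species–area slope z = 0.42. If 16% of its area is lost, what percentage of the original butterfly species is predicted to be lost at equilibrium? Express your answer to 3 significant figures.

7.06%

S_new/S_old = (A_new/A_old)^z = 0.84^0.42
= exp(0.42 × ln 0.84) = exp(0.42 × -0.1744) = exp(-0.0732) ≈ 0.9294
Fraction lost = 1 − 0.9294 = 0.07061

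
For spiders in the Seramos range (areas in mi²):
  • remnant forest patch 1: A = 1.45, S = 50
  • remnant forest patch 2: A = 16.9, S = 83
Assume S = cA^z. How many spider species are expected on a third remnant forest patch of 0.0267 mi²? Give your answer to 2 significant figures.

22

z = ln(83/50) / ln(16.9/1.45) = 0.5068 / 2.4558 = 0.2064
c = 50 / 1.45^0.2064 = 50 / 1.08 = 46.31
S₃ = 46.31 × 0.0267^0.2064 = 46.31 × 0.4734 ≈ 21.92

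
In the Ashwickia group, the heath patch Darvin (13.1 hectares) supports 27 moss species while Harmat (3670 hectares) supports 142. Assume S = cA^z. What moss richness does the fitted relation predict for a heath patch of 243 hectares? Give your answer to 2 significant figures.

64

z = ln(142/27) / ln(3670/13.1) = 1.6600 / 5.6353 = 0.2946
c = 27 / 13.1^0.2946 = 27 / 2.134 = 12.65
S₃ = 12.65 × 243^0.2946 = 12.65 × 5.043 ≈ 63.82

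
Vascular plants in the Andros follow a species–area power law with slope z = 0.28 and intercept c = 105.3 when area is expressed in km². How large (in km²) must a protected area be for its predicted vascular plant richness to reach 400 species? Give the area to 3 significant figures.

400 = 105.3 × A^0.28  ⇒  A^0.28 = 400/105.3 = 3.799
ln A = ln(3.799) / 0.28 = 1.3347 / 0.28 = 4.7666
A = e^4.7666 ≈ 117.5 km²

118 km²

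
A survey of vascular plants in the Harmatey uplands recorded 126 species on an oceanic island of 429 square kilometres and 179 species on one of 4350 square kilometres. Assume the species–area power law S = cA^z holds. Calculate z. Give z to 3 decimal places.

Taking logs: ln S = ln c + z ln A, so z = (ln S₂ − ln S₁)/(ln A₂ − ln A₁).
z = ln(179/126) / ln(4350/429) = ln(1.421) / ln(10.14) = 0.3511 / 2.3165 = 0.1516

0.152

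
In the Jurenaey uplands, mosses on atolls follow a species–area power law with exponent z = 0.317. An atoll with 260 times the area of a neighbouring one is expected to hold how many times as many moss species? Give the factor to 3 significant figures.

S₂/S₁ = (A₂/A₁)^z = 260^0.317
ln(S₂/S₁) = 0.317 × ln 260 = 0.317 × 5.5607 = 1.7627
S₂/S₁ = e^1.7627 ≈ 5.828

5.83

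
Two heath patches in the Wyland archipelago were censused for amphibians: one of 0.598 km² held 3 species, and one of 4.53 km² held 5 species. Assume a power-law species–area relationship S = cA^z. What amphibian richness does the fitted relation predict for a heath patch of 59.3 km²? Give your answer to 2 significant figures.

z = ln(5/3) / ln(4.53/0.598) = 0.5108 / 2.0249 = 0.2523
c = 3 / 0.598^0.2523 = 3 / 0.8783 = 3.415
S₃ = 3.415 × 59.3^0.2523 = 3.415 × 2.801 ≈ 9.566

9.6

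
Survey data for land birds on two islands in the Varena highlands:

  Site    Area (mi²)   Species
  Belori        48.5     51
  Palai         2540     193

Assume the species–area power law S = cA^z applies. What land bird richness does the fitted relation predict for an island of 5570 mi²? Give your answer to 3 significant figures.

z = ln(193/51) / ln(2540/48.5) = 1.3309 / 3.9584 = 0.3362
c = 51 / 48.5^0.3362 = 51 / 3.688 = 13.83
S₃ = 13.83 × 5570^0.3362 = 13.83 × 18.17 ≈ 251.3

251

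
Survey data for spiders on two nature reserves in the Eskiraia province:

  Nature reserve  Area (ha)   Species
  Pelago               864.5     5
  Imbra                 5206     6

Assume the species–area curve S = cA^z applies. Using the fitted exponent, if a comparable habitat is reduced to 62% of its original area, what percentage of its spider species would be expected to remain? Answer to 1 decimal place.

95.3%

z = ln(6/5) / ln(5206/864.5) = 0.1823 / 1.7954 = 0.1015
S_new/S_old = (A_new/A_old)^z = 0.62^0.1015 = exp(0.1015 × -0.4780) = 0.9526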